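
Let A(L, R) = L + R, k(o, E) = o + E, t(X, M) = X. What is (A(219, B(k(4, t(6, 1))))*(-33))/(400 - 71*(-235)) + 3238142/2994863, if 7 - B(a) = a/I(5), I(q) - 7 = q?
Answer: 66140653097/102334468710 ≈ 0.64632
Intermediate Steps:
k(o, E) = E + o
I(q) = 7 + q
B(a) = 7 - a/12 (B(a) = 7 - a/(7 + 5) = 7 - a/12)
(A(219, B(k(4, t(6, 1))))*(-33))/(400 - 71*(-235)) + 3238142/2994863 = ((219 + (7 - (6 + 4)/12))*(-33))/(400 - 71*(-235)) + 3238142/2994863 = ((219 + (7 - 1/12*10))*(-33))/(400 + 16685) + 3238142*(1/2994863) = ((219 + (7 - 5/6))*(-33))/17085 + 3238142/2994863 = ((219 + 37/6)*(-33))*(1/17085) + 3238142/2994863 = ((1351/6)*(-33))*(1/17085) + 3238142/2994863 = -14861/2*1/17085 + 3238142/2994863 = -14861/34170 + 3238142/2994863 = 66140653097/102334468710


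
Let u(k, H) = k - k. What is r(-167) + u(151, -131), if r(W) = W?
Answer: -167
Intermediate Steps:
u(k, H) = 0
r(-167) + u(151, -131) = -167 + 0 = -167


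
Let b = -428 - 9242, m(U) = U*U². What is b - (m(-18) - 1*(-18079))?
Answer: -21917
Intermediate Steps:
m(U) = U³
b = -9670
b - (m(-18) - 1*(-18079)) = -9670 - ((-18)³ - 1*(-18079)) = -9670 - (-5832 + 18079) = -9670 - 1*12247 = -9670 - 12247 = -21917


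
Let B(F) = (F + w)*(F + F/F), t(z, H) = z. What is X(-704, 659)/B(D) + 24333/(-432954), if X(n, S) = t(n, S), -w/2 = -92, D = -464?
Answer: -144138739/2338673190 ≈ -0.061633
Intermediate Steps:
w = 184 (w = -2*(-92) = 184)
X(n, S) = n
B(F) = (1 + F)*(184 + F) (B(F) = (F + 184)*(F + F/F) = (184 + F)*(F + 1) = (184 + F)*(1 + F) = (1 + F)*(184 + F))
X(-704, 659)/B(D) + 24333/(-432954) = -704/(184 + (-464)² + 185*(-464)) + 24333/(-432954) = -704/(184 + 215296 - 85840) + 24333*(-1/432954) = -704/129640 - 8111/144318 = -704*1/129640 - 8111/144318 = -88/16205 - 8111/144318 = -144138739/2338673190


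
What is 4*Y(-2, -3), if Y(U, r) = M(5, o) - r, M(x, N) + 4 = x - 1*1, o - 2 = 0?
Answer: 12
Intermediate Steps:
o = 2 (o = 2 + 0 = 2)
M(x, N) = -5 + x (M(x, N) = -4 + (x - 1*1) = -4 + (x - 1) = -4 + (-1 + x) = -5 + x)
Y(U, r) = -r (Y(U, r) = (-5 + 5) - r = 0 - r = -r)
4*Y(-2, -3) = 4*(-1*(-3)) = 4*3 = 12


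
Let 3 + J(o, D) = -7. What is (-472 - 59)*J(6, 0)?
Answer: 5310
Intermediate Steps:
J(o, D) = -10 (J(o, D) = -3 - 7 = -10)
(-472 - 59)*J(6, 0) = (-472 - 59)*(-10) = -531*(-10) = 5310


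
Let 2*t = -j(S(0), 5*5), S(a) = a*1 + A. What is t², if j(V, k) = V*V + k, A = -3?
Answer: 289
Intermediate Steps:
S(a) = -3 + a (S(a) = a*1 - 3 = a - 3 = -3 + a)
j(V, k) = k + V² (j(V, k) = V² + k = k + V²)
t = -17 (t = (-(5*5 + (-3 + 0)²))/2 = (-(25 + (-3)²))/2 = (-(25 + 9))/2 = (-1*34)/2 = (½)*(-34) = -17)
t² = (-17)² = 289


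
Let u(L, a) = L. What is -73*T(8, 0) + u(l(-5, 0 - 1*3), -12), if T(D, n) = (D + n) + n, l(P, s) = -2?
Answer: -586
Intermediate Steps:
T(D, n) = D + 2*n
-73*T(8, 0) + u(l(-5, 0 - 1*3), -12) = -73*(8 + 2*0) - 2 = -73*(8 + 0) - 2 = -73*8 - 2 = -584 - 2 = -586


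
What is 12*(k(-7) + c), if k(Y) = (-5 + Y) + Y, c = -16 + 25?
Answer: -120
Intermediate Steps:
c = 9
k(Y) = -5 + 2*Y
12*(k(-7) + c) = 12*((-5 + 2*(-7)) + 9) = 12*((-5 - 14) + 9) = 12*(-19 + 9) = 12*(-10) = -120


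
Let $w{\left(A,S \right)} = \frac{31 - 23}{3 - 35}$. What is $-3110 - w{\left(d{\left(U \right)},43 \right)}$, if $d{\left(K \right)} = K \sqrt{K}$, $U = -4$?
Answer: $- \frac{12439}{4} \approx -3109.8$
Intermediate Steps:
$d{\left(K \right)} = K^{\frac{3}{2}}$
$w{\left(A,S \right)} = - \frac{1}{4}$ ($w{\left(A,S \right)} = \frac{8}{-32} = 8 \left(- \frac{1}{32}\right) = - \frac{1}{4}$)
$-3110 - w{\left(d{\left(U \right)},43 \right)} = -3110 - - \frac{1}{4} = -3110 + \frac{1}{4} = - \frac{12439}{4}$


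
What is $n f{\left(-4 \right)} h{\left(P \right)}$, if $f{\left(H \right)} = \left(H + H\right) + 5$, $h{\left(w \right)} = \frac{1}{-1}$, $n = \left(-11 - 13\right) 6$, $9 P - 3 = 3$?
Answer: $-432$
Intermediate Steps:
$P = \frac{2}{3}$ ($P = \frac{1}{3} + \frac{1}{9} \cdot 3 = \frac{1}{3} + \frac{1}{3} = \frac{2}{3} \approx 0.66667$)
$n = -144$ ($n = \left(-24\right) 6 = -144$)
$h{\left(w \right)} = -1$
$f{\left(H \right)} = 5 + 2 H$ ($f{\left(H \right)} = 2 H + 5 = 5 + 2 H$)
$n f{\left(-4 \right)} h{\left(P \right)} = - 144 \left(5 + 2 \left(-4\right)\right) \left(-1\right) = - 144 \left(5 - 8\right) \left(-1\right) = - 144 \left(\left(-3\right) \left(-1\right)\right) = \left(-144\right) 3 = -432$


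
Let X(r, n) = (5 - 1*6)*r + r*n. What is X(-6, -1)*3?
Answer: 36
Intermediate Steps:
X(r, n) = -r + n*r (X(r, n) = (5 - 6)*r + n*r = -r + n*r)
X(-6, -1)*3 = -6*(-1 - 1)*3 = -6*(-2)*3 = 12*3 = 36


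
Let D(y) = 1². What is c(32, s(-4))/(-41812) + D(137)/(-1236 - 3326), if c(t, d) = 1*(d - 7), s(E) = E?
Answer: 4185/95373172 ≈ 4.3880e-5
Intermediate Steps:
D(y) = 1
c(t, d) = -7 + d (c(t, d) = 1*(-7 + d) = -7 + d)
c(32, s(-4))/(-41812) + D(137)/(-1236 - 3326) = (-7 - 4)/(-41812) + 1/(-1236 - 3326) = -11*(-1/41812) + 1/(-4562) = 11/41812 + 1*(-1/4562) = 11/41812 - 1/4562 = 4185/95373172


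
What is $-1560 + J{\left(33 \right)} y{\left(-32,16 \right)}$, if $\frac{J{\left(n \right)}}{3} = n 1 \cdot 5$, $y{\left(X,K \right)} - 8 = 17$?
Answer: $10815$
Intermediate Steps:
$y{\left(X,K \right)} = 25$ ($y{\left(X,K \right)} = 8 + 17 = 25$)
$J{\left(n \right)} = 15 n$ ($J{\left(n \right)} = 3 n 1 \cdot 5 = 3 n 5 = 3 \cdot 5 n = 15 n$)
$-1560 + J{\left(33 \right)} y{\left(-32,16 \right)} = -1560 + 15 \cdot 33 \cdot 25 = -1560 + 495 \cdot 25 = -1560 + 12375 = 10815$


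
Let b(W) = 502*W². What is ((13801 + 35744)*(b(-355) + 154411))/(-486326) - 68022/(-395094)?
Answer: -206903638431857643/32024080774 ≈ -6.4609e+6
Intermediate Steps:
((13801 + 35744)*(b(-355) + 154411))/(-486326) - 68022/(-395094) = ((13801 + 35744)*(502*(-355)² + 154411))/(-486326) - 68022/(-395094) = (49545*(502*126025 + 154411))*(-1/486326) - 68022*(-1/395094) = (49545*(63264550 + 154411))*(-1/486326) + 11337/65849 = (49545*63418961)*(-1/486326) + 11337/65849 = 3142092422745*(-1/486326) + 11337/65849 = -3142092422745/486326 + 11337/65849 = -206903638431857643/32024080774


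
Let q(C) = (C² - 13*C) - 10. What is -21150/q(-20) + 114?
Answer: 1059/13 ≈ 81.462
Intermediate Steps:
q(C) = -10 + C² - 13*C
-21150/q(-20) + 114 = -21150/(-10 + (-20)² - 13*(-20)) + 114 = -21150/(-10 + 400 + 260) + 114 = -21150/650 + 114 = -423*1/13 + 114 = -423/13 + 114 = 1059/13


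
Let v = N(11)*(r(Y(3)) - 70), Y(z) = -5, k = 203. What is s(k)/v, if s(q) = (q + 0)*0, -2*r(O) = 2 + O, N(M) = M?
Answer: 0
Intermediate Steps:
r(O) = -1 - O/2 (r(O) = -(2 + O)/2 = -1 - O/2)
s(q) = 0 (s(q) = q*0 = 0)
v = -1507/2 (v = 11*((-1 - ½*(-5)) - 70) = 11*((-1 + 5/2) - 70) = 11*(3/2 - 70) = 11*(-137/2) = -1507/2 ≈ -753.50)
s(k)/v = 0/(-1507/2) = 0*(-2/1507) = 0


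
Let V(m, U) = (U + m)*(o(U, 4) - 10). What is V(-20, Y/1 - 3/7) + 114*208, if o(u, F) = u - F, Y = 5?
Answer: 1169016/49 ≈ 23857.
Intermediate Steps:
V(m, U) = (-14 + U)*(U + m) (V(m, U) = (U + m)*((U - 1*4) - 10) = (U + m)*((U - 4) - 10) = (U + m)*((-4 + U) - 10) = (U + m)*(-14 + U) = (-14 + U)*(U + m))
V(-20, Y/1 - 3/7) + 114*208 = ((5/1 - 3/7)² - 14*(5/1 - 3/7) - 14*(-20) + (5/1 - 3/7)*(-20)) + 114*208 = ((5*1 - 3*⅐)² - 14*(5*1 - 3*⅐) + 280 + (5*1 - 3*⅐)*(-20)) + 23712 = ((5 - 3/7)² - 14*(5 - 3/7) + 280 + (5 - 3/7)*(-20)) + 23712 = ((32/7)² - 14*32/7 + 280 + (32/7)*(-20)) + 23712 = (1024/49 - 64 + 280 - 640/7) + 23712 = 7128/49 + 23712 = 1169016/49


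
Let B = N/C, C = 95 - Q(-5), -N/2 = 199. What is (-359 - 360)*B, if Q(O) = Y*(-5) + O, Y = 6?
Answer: 143081/65 ≈ 2201.2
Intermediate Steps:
Q(O) = -30 + O (Q(O) = 6*(-5) + O = -30 + O)
N = -398 (N = -2*199 = -398)
C = 130 (C = 95 - (-30 - 5) = 95 - 1*(-35) = 95 + 35 = 130)
B = -199/65 (B = -398/130 = -398*1/130 = -199/65 ≈ -3.0615)
(-359 - 360)*B = (-359 - 360)*(-199/65) = -719*(-199/65) = 143081/65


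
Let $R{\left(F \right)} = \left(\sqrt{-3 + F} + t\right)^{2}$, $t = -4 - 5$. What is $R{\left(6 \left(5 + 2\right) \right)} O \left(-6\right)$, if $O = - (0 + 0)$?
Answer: $0$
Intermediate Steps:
$O = 0$ ($O = \left(-1\right) 0 = 0$)
$t = -9$
$R{\left(F \right)} = \left(-9 + \sqrt{-3 + F}\right)^{2}$ ($R{\left(F \right)} = \left(\sqrt{-3 + F} - 9\right)^{2} = \left(-9 + \sqrt{-3 + F}\right)^{2}$)
$R{\left(6 \left(5 + 2\right) \right)} O \left(-6\right) = \left(-9 + \sqrt{-3 + 6 \left(5 + 2\right)}\right)^{2} \cdot 0 \left(-6\right) = \left(-9 + \sqrt{-3 + 6 \cdot 7}\right)^{2} \cdot 0 \left(-6\right) = \left(-9 + \sqrt{-3 + 42}\right)^{2} \cdot 0 \left(-6\right) = \left(-9 + \sqrt{39}\right)^{2} \cdot 0 \left(-6\right) = 0 \left(-6\right) = 0$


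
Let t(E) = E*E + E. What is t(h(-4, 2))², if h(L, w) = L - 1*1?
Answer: 400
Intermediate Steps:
h(L, w) = -1 + L (h(L, w) = L - 1 = -1 + L)
t(E) = E + E² (t(E) = E² + E = E + E²)
t(h(-4, 2))² = ((-1 - 4)*(1 + (-1 - 4)))² = (-5*(1 - 5))² = (-5*(-4))² = 20² = 400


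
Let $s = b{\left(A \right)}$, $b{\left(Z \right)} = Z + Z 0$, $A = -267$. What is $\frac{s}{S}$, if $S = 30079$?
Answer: $- \frac{267}{30079} \approx -0.0088766$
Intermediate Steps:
$b{\left(Z \right)} = Z$ ($b{\left(Z \right)} = Z + 0 = Z$)
$s = -267$
$\frac{s}{S} = - \frac{267}{30079}$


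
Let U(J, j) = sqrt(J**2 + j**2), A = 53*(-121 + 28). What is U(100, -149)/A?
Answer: -sqrt(32201)/4929 ≈ -0.036406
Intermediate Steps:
A = -4929 (A = 53*(-93) = -4929)
U(100, -149)/A = sqrt(100**2 + (-149)**2)/(-4929) = sqrt(10000 + 22201)*(-1/4929) = sqrt(32201)*(-1/4929) = -sqrt(32201)/4929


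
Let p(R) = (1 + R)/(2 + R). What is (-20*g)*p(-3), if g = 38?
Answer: -1520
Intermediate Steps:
p(R) = (1 + R)/(2 + R)
(-20*g)*p(-3) = (-20*38)*((1 - 3)/(2 - 3)) = -760*(-2)/(-1) = -(-760)*(-2) = -760*2 = -1520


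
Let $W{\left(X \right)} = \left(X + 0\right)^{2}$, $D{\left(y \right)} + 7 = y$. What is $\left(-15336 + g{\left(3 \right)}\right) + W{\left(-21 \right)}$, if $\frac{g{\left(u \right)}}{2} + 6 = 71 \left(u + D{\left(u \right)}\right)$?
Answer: $-15049$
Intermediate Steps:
$D{\left(y \right)} = -7 + y$
$g{\left(u \right)} = -1006 + 284 u$ ($g{\left(u \right)} = -12 + 2 \cdot 71 \left(u + \left(-7 + u\right)\right) = -12 + 2 \cdot 71 \left(-7 + 2 u\right) = -12 + 2 \left(-497 + 142 u\right) = -12 + \left(-994 + 284 u\right) = -1006 + 284 u$)
$W{\left(X \right)} = X^{2}$
$\left(-15336 + g{\left(3 \right)}\right) + W{\left(-21 \right)} = \left(-15336 + \left(-1006 + 284 \cdot 3\right)\right) + \left(-21\right)^{2} = \left(-15336 + \left(-1006 + 852\right)\right) + 441 = \left(-15336 - 154\right) + 441 = -15490 + 441 = -15049$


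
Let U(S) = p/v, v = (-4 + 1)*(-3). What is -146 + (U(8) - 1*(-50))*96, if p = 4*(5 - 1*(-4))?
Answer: 5038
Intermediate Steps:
p = 36 (p = 4*(5 + 4) = 4*9 = 36)
v = 9 (v = -3*(-3) = 9)
U(S) = 4 (U(S) = 36/9 = 36*(1/9) = 4)
-146 + (U(8) - 1*(-50))*96 = -146 + (4 - 1*(-50))*96 = -146 + (4 + 50)*96 = -146 + 54*96 = -146 + 5184 = 5038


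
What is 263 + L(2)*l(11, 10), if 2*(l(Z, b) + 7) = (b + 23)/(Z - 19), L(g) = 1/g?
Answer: 8271/32 ≈ 258.47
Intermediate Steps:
l(Z, b) = -7 + (23 + b)/(2*(-19 + Z)) (l(Z, b) = -7 + ((b + 23)/(Z - 19))/2 = -7 + ((23 + b)/(-19 + Z))/2 = -7 + (23 + b)/(2*(-19 + Z)))
263 + L(2)*l(11, 10) = 263 + ((289 + 10 - 14*11)/(2*(-19 + 11)))/2 = 263 + ((½)*(289 + 10 - 154)/(-8))/2 = 263 + ((½)*(-⅛)*145)/2 = 263 + (½)*(-145/16) = 263 - 145/32 = 8271/32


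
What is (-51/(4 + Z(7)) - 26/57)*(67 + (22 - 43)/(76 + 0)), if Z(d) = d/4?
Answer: -30999023/49818 ≈ -622.25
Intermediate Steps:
Z(d) = d/4 (Z(d) = d*(1/4) = d/4)
(-51/(4 + Z(7)) - 26/57)*(67 + (22 - 43)/(76 + 0)) = (-51/(4 + (1/4)*7) - 26/57)*(67 + (22 - 43)/(76 + 0)) = (-51/(4 + 7/4) - 26*1/57)*(67 - 21/76) = (-51/23/4 - 26/57)*(67 - 21*1/76) = (-51*4/23 - 26/57)*(67 - 21/76) = (-204/23 - 26/57)*(5071/76) = -12226/1311*5071/76 = -30999023/49818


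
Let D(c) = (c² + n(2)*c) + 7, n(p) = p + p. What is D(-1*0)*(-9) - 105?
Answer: -168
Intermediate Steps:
n(p) = 2*p
D(c) = 7 + c² + 4*c (D(c) = (c² + (2*2)*c) + 7 = (c² + 4*c) + 7 = 7 + c² + 4*c)
D(-1*0)*(-9) - 105 = (7 + (-1*0)² + 4*(-1*0))*(-9) - 105 = (7 + 0² + 4*0)*(-9) - 105 = (7 + 0 + 0)*(-9) - 105 = 7*(-9) - 105 = -63 - 105 = -168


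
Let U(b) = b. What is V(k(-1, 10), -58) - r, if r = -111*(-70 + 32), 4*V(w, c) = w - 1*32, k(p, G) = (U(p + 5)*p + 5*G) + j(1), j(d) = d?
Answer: -16857/4 ≈ -4214.3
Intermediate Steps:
k(p, G) = 1 + 5*G + p*(5 + p) (k(p, G) = ((p + 5)*p + 5*G) + 1 = ((5 + p)*p + 5*G) + 1 = (p*(5 + p) + 5*G) + 1 = (5*G + p*(5 + p)) + 1 = 1 + 5*G + p*(5 + p))
V(w, c) = -8 + w/4 (V(w, c) = (w - 1*32)/4 = (w - 32)/4 = (-32 + w)/4 = -8 + w/4)
r = 4218 (r = -111*(-38) = 4218)
V(k(-1, 10), -58) - r = (-8 + (1 + 5*10 - (5 - 1))/4) - 1*4218 = (-8 + (1 + 50 - 1*4)/4) - 4218 = (-8 + (1 + 50 - 4)/4) - 4218 = (-8 + (¼)*47) - 4218 = (-8 + 47/4) - 4218 = 15/4 - 4218 = -16857/4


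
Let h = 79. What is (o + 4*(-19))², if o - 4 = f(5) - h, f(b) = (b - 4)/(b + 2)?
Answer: 1115136/49 ≈ 22758.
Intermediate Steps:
f(b) = (-4 + b)/(2 + b)
o = -524/7 (o = 4 + ((-4 + 5)/(2 + 5) - 1*79) = 4 + (1/7 - 79) = 4 + ((⅐)*1 - 79) = 4 + (⅐ - 79) = 4 - 552/7 = -524/7 ≈ -74.857)
(o + 4*(-19))² = (-524/7 + 4*(-19))² = (-524/7 - 76)² = (-1056/7)² = 1115136/49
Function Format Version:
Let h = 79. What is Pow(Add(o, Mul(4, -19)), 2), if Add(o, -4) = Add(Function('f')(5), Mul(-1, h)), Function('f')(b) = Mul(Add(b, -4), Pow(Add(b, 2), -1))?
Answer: Rational(1115136, 49) ≈ 22758.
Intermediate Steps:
Function('f')(b) = Mul(Pow(Add(2, b), -1), Add(-4, b)) (Function('f')(b) = Mul(Add(-4, b), Pow(Add(2, b), -1)) = Mul(Pow(Add(2, b), -1), Add(-4, b)))
o = Rational(-524, 7) (o = Add(4, Add(Mul(Pow(Add(2, 5), -1), Add(-4, 5)), Mul(-1, 79))) = Add(4, Add(Mul(Pow(7, -1), 1), -79)) = Add(4, Add(Mul(Rational(1, 7), 1), -79)) = Add(4, Add(Rational(1, 7), -79)) = Add(4, Rational(-552, 7)) = Rational(-524, 7) ≈ -74.857)
Pow(Add(o, Mul(4, -19)), 2) = Pow(Add(Rational(-524, 7), Mul(4, -19)), 2) = Pow(Add(Rational(-524, 7), -76), 2) = Pow(Rational(-1056, 7), 2) = Rational(1115136, 49)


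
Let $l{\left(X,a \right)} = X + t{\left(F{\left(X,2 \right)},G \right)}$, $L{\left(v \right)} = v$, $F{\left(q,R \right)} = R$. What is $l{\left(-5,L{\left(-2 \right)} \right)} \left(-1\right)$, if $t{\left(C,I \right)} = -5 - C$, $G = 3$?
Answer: $12$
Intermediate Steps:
$l{\left(X,a \right)} = -7 + X$ ($l{\left(X,a \right)} = X - 7 = -7 + X$)
$l{\left(-5,L{\left(-2 \right)} \right)} \left(-1\right) = \left(-7 - 5\right) \left(-1\right) = \left(-12\right) \left(-1\right) = 12$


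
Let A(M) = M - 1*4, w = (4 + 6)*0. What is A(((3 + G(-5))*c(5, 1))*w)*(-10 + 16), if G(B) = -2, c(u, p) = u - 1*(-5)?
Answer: -24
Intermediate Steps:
c(u, p) = 5 + u (c(u, p) = u + 5 = 5 + u)
w = 0 (w = 10*0 = 0)
A(M) = -4 + M (A(M) = M - 4 = -4 + M)
A(((3 + G(-5))*c(5, 1))*w)*(-10 + 16) = (-4 + ((3 - 2)*(5 + 5))*0)*(-10 + 16) = (-4 + (1*10)*0)*6 = (-4 + 10*0)*6 = (-4 + 0)*6 = -4*6 = -24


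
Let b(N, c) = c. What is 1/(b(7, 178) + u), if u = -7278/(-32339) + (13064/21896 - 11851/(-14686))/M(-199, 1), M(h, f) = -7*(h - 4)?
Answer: 11472897392978/2044769082235315 ≈ 0.0056109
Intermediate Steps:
M(h, f) = 28 - 7*h (M(h, f) = -7*(-4 + h) = 28 - 7*h)
u = 2593346285231/11472897392978 (u = -7278/(-32339) + (13064/21896 - 11851/(-14686))/(28 - 7*(-199)) = -7278*(-1/32339) + (13064*(1/21896) - 11851*(-1/14686))/(28 + 1393) = 7278/32339 + (71/119 + 1693/2098)/1421 = 7278/32339 + (350425/249662)*(1/1421) = 7278/32339 + 350425/354769702 = 2593346285231/11472897392978 ≈ 0.22604)
1/(b(7, 178) + u) = 1/(178 + 2593346285231/11472897392978) = 1/(2044769082235315/11472897392978) = 11472897392978/2044769082235315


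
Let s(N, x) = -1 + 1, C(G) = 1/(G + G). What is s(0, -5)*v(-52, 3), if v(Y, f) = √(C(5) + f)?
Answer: 0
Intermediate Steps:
C(G) = 1/(2*G)
s(N, x) = 0
v(Y, f) = √(⅒ + f) (v(Y, f) = √((½)/5 + f) = √((½)*(⅕) + f) = √(⅒ + f))
s(0, -5)*v(-52, 3) = 0*(√(10 + 100*3)/10) = 0*(√(10 + 300)/10) = 0*(√310/10) = 0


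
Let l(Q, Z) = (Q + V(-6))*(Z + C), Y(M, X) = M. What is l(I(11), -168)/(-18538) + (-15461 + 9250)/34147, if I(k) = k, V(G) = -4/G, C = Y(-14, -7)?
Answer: -4919314/73040433 ≈ -0.067351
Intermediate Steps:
C = -14
l(Q, Z) = (-14 + Z)*(2/3 + Q) (l(Q, Z) = (Q - 4/(-6))*(Z - 14) = (Q - 4*(-1/6))*(-14 + Z) = (Q + 2/3)*(-14 + Z) = (2/3 + Q)*(-14 + Z) = (-14 + Z)*(2/3 + Q))
l(I(11), -168)/(-18538) + (-15461 + 9250)/34147 = (-28/3 - 14*11 + (2/3)*(-168) + 11*(-168))/(-18538) + (-15461 + 9250)/34147 = (-28/3 - 154 - 112 - 1848)*(-1/18538) - 6211*1/34147 = -6370/3*(-1/18538) - 6211/34147 = 245/2139 - 6211/34147 = -4919314/73040433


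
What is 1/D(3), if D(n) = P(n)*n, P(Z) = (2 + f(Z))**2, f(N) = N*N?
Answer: 1/363 ≈ 0.0027548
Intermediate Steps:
f(N) = N**2
P(Z) = (2 + Z**2)**2
D(n) = n*(2 + n**2)**2 (D(n) = (2 + n**2)**2*n = n*(2 + n**2)**2)
1/D(3) = 1/(3*(2 + 3**2)**2) = 1/(3*(2 + 9)**2) = 1/(3*11**2) = 1/(3*121) = 1/363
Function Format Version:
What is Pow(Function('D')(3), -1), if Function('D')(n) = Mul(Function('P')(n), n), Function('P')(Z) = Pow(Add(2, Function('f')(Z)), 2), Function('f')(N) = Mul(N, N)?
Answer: Rational(1, 363) ≈ 0.0027548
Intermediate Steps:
Function('f')(N) = Pow(N, 2)
Function('P')(Z) = Pow(Add(2, Pow(Z, 2)), 2)
Function('D')(n) = Mul(n, Pow(Add(2, Pow(n, 2)), 2)) (Function('D')(n) = Mul(Pow(Add(2, Pow(n, 2)), 2), n) = Mul(n, Pow(Add(2, Pow(n, 2)), 2)))
Pow(Function('D')(3), -1) = Pow(Mul(3, Pow(Add(2, Pow(3, 2)), 2)), -1) = Pow(Mul(3, Pow(Add(2, 9), 2)), -1) = Pow(Mul(3, Pow(11, 2)), -1) = Pow(Mul(3, 121), -1) = Pow(363, -1) = Rational(1, 363)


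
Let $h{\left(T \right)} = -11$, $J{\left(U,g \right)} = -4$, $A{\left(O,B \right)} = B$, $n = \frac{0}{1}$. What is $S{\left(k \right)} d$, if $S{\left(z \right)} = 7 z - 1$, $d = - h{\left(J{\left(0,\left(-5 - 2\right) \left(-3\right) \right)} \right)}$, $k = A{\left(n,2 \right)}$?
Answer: $143$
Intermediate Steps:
$n = 0$ ($n = 0 \cdot 1 = 0$)
$k = 2$
$d = 11$ ($d = \left(-1\right) \left(-11\right) = 11$)
$S{\left(z \right)} = -1 + 7 z$
$S{\left(k \right)} d = \left(-1 + 7 \cdot 2\right) 11 = \left(-1 + 14\right) 11 = 13 \cdot 11 = 143$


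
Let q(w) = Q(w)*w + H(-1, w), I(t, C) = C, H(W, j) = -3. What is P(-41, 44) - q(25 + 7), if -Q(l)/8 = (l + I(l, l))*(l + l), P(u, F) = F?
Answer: 1048623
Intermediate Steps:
Q(l) = -32*l² (Q(l) = -8*(l + l)*(l + l) = -8*2*l*2*l = -32*l²)
q(w) = -3 - 32*w³ (q(w) = (-32*w²)*w - 3 = -32*w³ - 3 = -3 - 32*w³)
P(-41, 44) - q(25 + 7) = 44 - (-3 - 32*(25 + 7)³) = 44 - (-3 - 32*32³) = 44 - (-3 - 32*32768) = 44 - (-3 - 1048576) = 44 - 1*(-1048579) = 44 + 1048579 = 1048623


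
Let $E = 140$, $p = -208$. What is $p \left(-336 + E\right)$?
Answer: $40768$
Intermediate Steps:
$p \left(-336 + E\right) = - 208 \left(-336 + 140\right) = \left(-208\right) \left(-196\right) = 40768$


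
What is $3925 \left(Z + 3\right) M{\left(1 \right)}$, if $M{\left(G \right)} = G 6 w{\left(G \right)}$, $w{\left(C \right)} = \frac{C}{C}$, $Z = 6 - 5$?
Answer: $94200$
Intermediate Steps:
$Z = 1$ ($Z = 6 - 5 = 1$)
$w{\left(C \right)} = 1$
$M{\left(G \right)} = 6 G$ ($M{\left(G \right)} = G 6 \cdot 1 = 6 G 1 = 6 G$)
$3925 \left(Z + 3\right) M{\left(1 \right)} = 3925 \left(1 + 3\right) 6 \cdot 1 = 3925 \cdot 4 \cdot 6 = 3925 \cdot 24 = 94200$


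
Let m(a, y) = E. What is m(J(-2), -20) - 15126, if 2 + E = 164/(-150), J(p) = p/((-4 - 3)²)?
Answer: -1134682/75 ≈ -15129.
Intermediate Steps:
J(p) = p/49 (J(p) = p/((-7)²) = p/49)
E = -232/75 (E = -2 + 164/(-150) = -2 + 164*(-1/150) = -2 - 82/75 = -232/75 ≈ -3.0933)
m(a, y) = -232/75
m(J(-2), -20) - 15126 = -232/75 - 15126 = -1134682/75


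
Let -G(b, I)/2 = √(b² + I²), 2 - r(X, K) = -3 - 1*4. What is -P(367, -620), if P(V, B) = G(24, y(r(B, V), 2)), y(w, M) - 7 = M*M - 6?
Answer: 2*√601 ≈ 49.031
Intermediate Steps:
r(X, K) = 9 (r(X, K) = 2 - (-3 - 1*4) = 2 - (-3 - 4) = 2 - 1*(-7) = 2 + 7 = 9)
y(w, M) = 1 + M² (y(w, M) = 7 + (M*M - 6) = 7 + (M² - 6) = 7 + (-6 + M²) = 1 + M²)
G(b, I) = -2*√(I² + b²) (G(b, I) = -2*√(b² + I²) = -2*√(I² + b²))
P(V, B) = -2*√601 (P(V, B) = -2*√((1 + 2²)² + 24²) = -2*√((1 + 4)² + 576) = -2*√(5² + 576) = -2*√(25 + 576) = -2*√601)
-P(367, -620) = -(-2)*√601 = 2*√601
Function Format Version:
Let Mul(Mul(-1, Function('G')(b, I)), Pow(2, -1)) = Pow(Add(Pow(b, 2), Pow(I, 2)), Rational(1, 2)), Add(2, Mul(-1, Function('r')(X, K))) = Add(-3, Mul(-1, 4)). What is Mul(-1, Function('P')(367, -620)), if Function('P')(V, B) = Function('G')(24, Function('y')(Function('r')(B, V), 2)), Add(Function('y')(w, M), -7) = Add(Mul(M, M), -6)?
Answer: Mul(2, Pow(601, Rational(1, 2))) ≈ 49.031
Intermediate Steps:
Function('r')(X, K) = 9 (Function('r')(X, K) = Add(2, Mul(-1, Add(-3, Mul(-1, 4)))) = Add(2, Mul(-1, Add(-3, -4))) = Add(2, Mul(-1, -7)) = Add(2, 7) = 9)
Function('y')(w, M) = Add(1, Pow(M, 2)) (Function('y')(w, M) = Add(7, Add(Mul(M, M), -6)) = Add(7, Add(Pow(M, 2), -6)) = Add(7, Add(-6, Pow(M, 2))) = Add(1, Pow(M, 2)))
Function('G')(b, I) = Mul(-2, Pow(Add(Pow(I, 2), Pow(b, 2)), Rational(1, 2))) (Function('G')(b, I) = Mul(-2, Pow(Add(Pow(b, 2), Pow(I, 2)), Rational(1, 2))) = Mul(-2, Pow(Add(Pow(I, 2), Pow(b, 2)), Rational(1, 2))))
Function('P')(V, B) = Mul(-2, Pow(601, Rational(1, 2))) (Function('P')(V, B) = Mul(-2, Pow(Add(Pow(Add(1, Pow(2, 2)), 2), Pow(24, 2)), Rational(1, 2))) = Mul(-2, Pow(Add(Pow(Add(1, 4), 2), 576), Rational(1, 2))) = Mul(-2, Pow(Add(Pow(5, 2), 576), Rational(1, 2))) = Mul(-2, Pow(Add(25, 576), Rational(1, 2))) = Mul(-2, Pow(601, Rational(1, 2))))
Mul(-1, Function('P')(367, -620)) = Mul(-1, Mul(-2, Pow(601, Rational(1, 2)))) = Mul(2, Pow(601, Rational(1, 2)))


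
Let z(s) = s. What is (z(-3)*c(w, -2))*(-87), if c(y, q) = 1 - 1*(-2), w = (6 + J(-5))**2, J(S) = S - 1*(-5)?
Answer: 783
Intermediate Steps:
J(S) = 5 + S (J(S) = S + 5 = 5 + S)
w = 36 (w = (6 + (5 - 5))**2 = (6 + 0)**2 = 6**2 = 36)
c(y, q) = 3 (c(y, q) = 1 + 2 = 3)
(z(-3)*c(w, -2))*(-87) = -3*3*(-87) = -9*(-87) = 783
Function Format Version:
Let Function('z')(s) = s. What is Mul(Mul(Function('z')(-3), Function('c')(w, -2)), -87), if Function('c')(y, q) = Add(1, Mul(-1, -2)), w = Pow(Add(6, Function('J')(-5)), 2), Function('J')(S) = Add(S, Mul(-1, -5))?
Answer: 783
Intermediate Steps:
Function('J')(S) = Add(5, S) (Function('J')(S) = Add(S, 5) = Add(5, S))
w = 36 (w = Pow(Add(6, Add(5, -5)), 2) = Pow(Add(6, 0), 2) = Pow(6, 2) = 36)
Function('c')(y, q) = 3 (Function('c')(y, q) = Add(1, 2) = 3)
Mul(Mul(Function('z')(-3), Function('c')(w, -2)), -87) = Mul(Mul(-3, 3), -87) = Mul(-9, -87) = 783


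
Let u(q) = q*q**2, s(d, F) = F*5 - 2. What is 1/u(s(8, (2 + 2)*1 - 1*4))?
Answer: -1/8 ≈ -0.12500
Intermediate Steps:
s(d, F) = -2 + 5*F (s(d, F) = 5*F - 2 = -2 + 5*F)
u(q) = q**3
1/u(s(8, (2 + 2)*1 - 1*4)) = 1/((-2 + 5*((2 + 2)*1 - 1*4))**3) = 1/((-2 + 5*(4*1 - 4))**3) = 1/((-2 + 5*(4 - 4))**3) = 1/((-2 + 5*0)**3) = 1/((-2 + 0)**3) = 1/((-2)**3) = 1/(-8) = -1/8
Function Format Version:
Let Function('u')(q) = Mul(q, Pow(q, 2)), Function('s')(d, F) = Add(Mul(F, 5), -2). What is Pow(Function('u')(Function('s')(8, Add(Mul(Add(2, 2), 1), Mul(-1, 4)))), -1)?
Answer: Rational(-1, 8) ≈ -0.12500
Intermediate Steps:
Function('s')(d, F) = Add(-2, Mul(5, F)) (Function('s')(d, F) = Add(Mul(5, F), -2) = Add(-2, Mul(5, F)))
Function('u')(q) = Pow(q, 3)
Pow(Function('u')(Function('s')(8, Add(Mul(Add(2, 2), 1), Mul(-1, 4)))), -1) = Pow(Pow(Add(-2, Mul(5, Add(Mul(Add(2, 2), 1), Mul(-1, 4)))), 3), -1) = Pow(Pow(Add(-2, Mul(5, Add(Mul(4, 1), -4))), 3), -1) = Pow(Pow(Add(-2, Mul(5, Add(4, -4))), 3), -1) = Pow(Pow(Add(-2, Mul(5, 0)), 3), -1) = Pow(Pow(Add(-2, 0), 3), -1) = Pow(Pow(-2, 3), -1) = Pow(-8, -1) = Rational(-1, 8)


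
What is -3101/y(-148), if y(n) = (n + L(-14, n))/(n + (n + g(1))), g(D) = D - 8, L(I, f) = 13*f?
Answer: -134229/296 ≈ -453.48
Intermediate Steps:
g(D) = -8 + D
y(n) = 14*n/(-7 + 2*n) (y(n) = (n + 13*n)/(n + (n + (-8 + 1))) = (14*n)/(n + (n - 7)) = (14*n)/(n + (-7 + n)) = (14*n)/(-7 + 2*n) = 14*n/(-7 + 2*n))
-3101/y(-148) = -3101/(14*(-148)/(-7 + 2*(-148))) = -3101/(14*(-148)/(-7 - 296)) = -3101/(14*(-148)/(-303)) = -3101/(14*(-148)*(-1/303)) = -3101/2072/303 = -3101*303/2072 = -134229/296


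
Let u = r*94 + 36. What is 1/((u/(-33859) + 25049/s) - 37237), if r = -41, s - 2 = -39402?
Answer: -1334044600/49676516475091 ≈ -2.6855e-5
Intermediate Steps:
s = -39400 (s = 2 - 39402 = -39400)
u = -3818 (u = -41*94 + 36 = -3854 + 36 = -3818)
1/((u/(-33859) + 25049/s) - 37237) = 1/((-3818/(-33859) + 25049/(-39400)) - 37237) = 1/((-3818*(-1/33859) + 25049*(-1/39400)) - 37237) = 1/((3818/33859 - 25049/39400) - 37237) = 1/(-697704891/1334044600 - 37237) = 1/(-49676516475091/1334044600) = -1334044600/49676516475091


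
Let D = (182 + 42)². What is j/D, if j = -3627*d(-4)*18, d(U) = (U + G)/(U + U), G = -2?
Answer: -97929/100352 ≈ -0.97585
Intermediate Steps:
d(U) = (-2 + U)/(2*U) (d(U) = (U - 2)/(U + U) = (-2 + U)/((2*U)) = (-2 + U)*(1/(2*U)) = (-2 + U)/(2*U))
D = 50176 (D = 224² = 50176)
j = -97929/2 (j = -3627*(½)*(-2 - 4)/(-4)*18 = -3627*(½)*(-¼)*(-6)*18 = -10881*18/4 = -3627*27/2 = -97929/2 ≈ -48965.)
j/D = -97929/2/50176 = -97929/2*1/50176 = -97929/100352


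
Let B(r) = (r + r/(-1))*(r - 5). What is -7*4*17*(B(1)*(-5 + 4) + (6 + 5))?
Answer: -5236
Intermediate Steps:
B(r) = 0 (B(r) = (r + r*(-1))*(-5 + r) = (r - r)*(-5 + r) = 0*(-5 + r) = 0)
-7*4*17*(B(1)*(-5 + 4) + (6 + 5)) = -7*4*17*(0*(-5 + 4) + (6 + 5)) = -476*(0*(-1) + 11) = -476*(0 + 11) = -476*11 = -7*748 = -5236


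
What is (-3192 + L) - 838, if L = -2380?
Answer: -6410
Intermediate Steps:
(-3192 + L) - 838 = (-3192 - 2380) - 838 = -5572 - 838 = -6410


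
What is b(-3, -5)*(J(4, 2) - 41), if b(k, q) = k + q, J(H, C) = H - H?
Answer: 328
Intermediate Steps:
J(H, C) = 0
b(-3, -5)*(J(4, 2) - 41) = (-3 - 5)*(0 - 41) = -8*(-41) = 328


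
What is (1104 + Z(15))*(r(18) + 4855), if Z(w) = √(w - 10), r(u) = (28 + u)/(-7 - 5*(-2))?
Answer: 5376848 + 14611*√5/3 ≈ 5.3877e+6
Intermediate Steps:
r(u) = 28/3 + u/3 (r(u) = (28 + u)/(-7 + 10) = (28 + u)/3 = (28 + u)*(⅓) = 28/3 + u/3)
Z(w) = √(-10 + w)
(1104 + Z(15))*(r(18) + 4855) = (1104 + √(-10 + 15))*((28/3 + (⅓)*18) + 4855) = (1104 + √5)*((28/3 + 6) + 4855) = (1104 + √5)*(46/3 + 4855) = (1104 + √5)*(14611/3) = 5376848 + 14611*√5/3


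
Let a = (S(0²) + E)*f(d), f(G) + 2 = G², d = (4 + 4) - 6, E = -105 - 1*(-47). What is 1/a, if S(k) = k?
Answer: -1/116 ≈ -0.0086207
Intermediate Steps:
E = -58 (E = -105 + 47 = -58)
d = 2 (d = 8 - 6 = 2)
f(G) = -2 + G²
a = -116 (a = (0² - 58)*(-2 + 2²) = (0 - 58)*(-2 + 4) = -58*2 = -116)
1/a = 1/(-116) = -1/116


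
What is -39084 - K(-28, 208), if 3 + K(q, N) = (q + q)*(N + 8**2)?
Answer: -23849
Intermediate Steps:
K(q, N) = -3 + 2*q*(64 + N) (K(q, N) = -3 + (q + q)*(N + 8**2) = -3 + (2*q)*(N + 64) = -3 + (2*q)*(64 + N) = -3 + 2*q*(64 + N))
-39084 - K(-28, 208) = -39084 - (-3 + 128*(-28) + 2*208*(-28)) = -39084 - (-3 - 3584 - 11648) = -39084 - 1*(-15235) = -39084 + 15235 = -23849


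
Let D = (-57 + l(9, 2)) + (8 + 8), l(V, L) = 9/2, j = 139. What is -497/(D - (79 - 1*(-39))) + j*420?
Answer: 18040414/309 ≈ 58383.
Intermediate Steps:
l(V, L) = 9/2 (l(V, L) = 9*(½) = 9/2)
D = -73/2 (D = (-57 + 9/2) + (8 + 8) = -105/2 + 16 = -73/2 ≈ -36.500)
-497/(D - (79 - 1*(-39))) + j*420 = -497/(-73/2 - (79 - 1*(-39))) + 139*420 = -497/(-73/2 - (79 + 39)) + 58380 = -497/(-73/2 - 1*118) + 58380 = -497/(-73/2 - 118) + 58380 = -497/(-309/2) + 58380 = -497*(-2/309) + 58380 = 994/309 + 58380 = 18040414/309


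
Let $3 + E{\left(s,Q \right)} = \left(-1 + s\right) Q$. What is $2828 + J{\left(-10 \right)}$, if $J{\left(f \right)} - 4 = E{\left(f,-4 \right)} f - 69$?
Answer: $2353$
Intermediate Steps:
$E{\left(s,Q \right)} = -3 + Q \left(-1 + s\right)$ ($E{\left(s,Q \right)} = -3 + \left(-1 + s\right) Q = -3 + Q \left(-1 + s\right)$)
$J{\left(f \right)} = -65 + f \left(1 - 4 f\right)$ ($J{\left(f \right)} = 4 + \left(\left(-3 - -4 - 4 f\right) f - 69\right) = 4 + \left(\left(-3 + 4 - 4 f\right) f - 69\right) = 4 + \left(\left(1 - 4 f\right) f - 69\right) = 4 + \left(f \left(1 - 4 f\right) - 69\right) = 4 + \left(-69 + f \left(1 - 4 f\right)\right) = -65 + f \left(1 - 4 f\right)$)
$2828 + J{\left(-10 \right)} = 2828 - \left(75 + 400\right) = 2828 - 475 = 2353$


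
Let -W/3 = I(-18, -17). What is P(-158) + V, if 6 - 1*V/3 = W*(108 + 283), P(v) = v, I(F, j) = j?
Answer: -59963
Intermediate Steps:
W = 51 (W = -3*(-17) = 51)
V = -59805 (V = 18 - 153*(108 + 283) = 18 - 153*391 = 18 - 3*19941 = 18 - 59823 = -59805)
P(-158) + V = -158 - 59805 = -59963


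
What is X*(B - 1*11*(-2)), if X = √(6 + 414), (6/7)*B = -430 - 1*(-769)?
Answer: 835*√105 ≈ 8556.2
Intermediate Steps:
B = 791/2 (B = 7*(-430 - 1*(-769))/6 = 7*(-430 + 769)/6 = (7/6)*339 = 791/2 ≈ 395.50)
X = 2*√105 (X = √420 = 2*√105 ≈ 20.494)
X*(B - 1*11*(-2)) = (2*√105)*(791/2 - 1*11*(-2)) = (2*√105)*(791/2 - 11*(-2)) = (2*√105)*(791/2 - 1*(-22)) = (2*√105)*(791/2 + 22) = (2*√105)*(835/2) = 835*√105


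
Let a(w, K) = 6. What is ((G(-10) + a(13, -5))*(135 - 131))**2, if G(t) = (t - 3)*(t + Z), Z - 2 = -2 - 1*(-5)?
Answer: 80656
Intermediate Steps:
Z = 5 (Z = 2 + (-2 - 1*(-5)) = 2 + (-2 + 5) = 2 + 3 = 5)
G(t) = (-3 + t)*(5 + t) (G(t) = (t - 3)*(t + 5) = (-3 + t)*(5 + t))
((G(-10) + a(13, -5))*(135 - 131))**2 = (((-15 + (-10)**2 + 2*(-10)) + 6)*(135 - 131))**2 = (((-15 + 100 - 20) + 6)*4)**2 = ((65 + 6)*4)**2 = (71*4)**2 = 284**2 = 80656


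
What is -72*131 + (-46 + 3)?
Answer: -9475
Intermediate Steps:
-72*131 + (-46 + 3) = -9432 - 43 = -9475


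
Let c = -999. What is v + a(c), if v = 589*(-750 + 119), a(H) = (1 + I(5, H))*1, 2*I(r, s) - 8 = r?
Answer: -743303/2 ≈ -3.7165e+5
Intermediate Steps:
I(r, s) = 4 + r/2
a(H) = 15/2 (a(H) = (1 + (4 + (1/2)*5))*1 = (1 + (4 + 5/2))*1 = (1 + 13/2)*1 = (15/2)*1 = 15/2)
v = -371659 (v = 589*(-631) = -371659)
v + a(c) = -371659 + 15/2 = -743303/2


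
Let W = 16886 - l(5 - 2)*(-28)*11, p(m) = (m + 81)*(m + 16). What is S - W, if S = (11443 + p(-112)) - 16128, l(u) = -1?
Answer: -18287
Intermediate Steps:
p(m) = (16 + m)*(81 + m) (p(m) = (81 + m)*(16 + m) = (16 + m)*(81 + m))
W = 16578 (W = 16886 - (-1*(-28))*11 = 16886 - 28*11 = 16886 - 1*308 = 16886 - 308 = 16578)
S = -1709 (S = (11443 + (1296 + (-112)**2 + 97*(-112))) - 16128 = (11443 + (1296 + 12544 - 10864)) - 16128 = (11443 + 2976) - 16128 = 14419 - 16128 = -1709)
S - W = -1709 - 1*16578 = -1709 - 16578 = -18287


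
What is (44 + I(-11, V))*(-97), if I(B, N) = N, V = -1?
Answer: -4171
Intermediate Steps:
(44 + I(-11, V))*(-97) = (44 - 1)*(-97) = 43*(-97) = -4171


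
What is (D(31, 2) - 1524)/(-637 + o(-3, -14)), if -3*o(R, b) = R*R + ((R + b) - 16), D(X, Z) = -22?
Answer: 1546/629 ≈ 2.4579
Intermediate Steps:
o(R, b) = 16/3 - R/3 - b/3 - R²/3 (o(R, b) = -(R*R + ((R + b) - 16))/3 = -(R² + (-16 + R + b))/3 = -(-16 + R + b + R²)/3 = 16/3 - R/3 - b/3 - R²/3)
(D(31, 2) - 1524)/(-637 + o(-3, -14)) = (-22 - 1524)/(-637 + (16/3 - ⅓*(-3) - ⅓*(-14) - ⅓*(-3)²)) = -1546/(-637 + (16/3 + 1 + 14/3 - ⅓*9)) = -1546/(-637 + (16/3 + 1 + 14/3 - 3)) = -1546/(-637 + 8) = -1546/(-629) = -1546*(-1/629) = 1546/629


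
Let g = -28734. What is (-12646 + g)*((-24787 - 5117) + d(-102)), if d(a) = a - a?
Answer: 1237427520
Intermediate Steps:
d(a) = 0
(-12646 + g)*((-24787 - 5117) + d(-102)) = (-12646 - 28734)*((-24787 - 5117) + 0) = -41380*(-29904 + 0) = -41380*(-29904) = 1237427520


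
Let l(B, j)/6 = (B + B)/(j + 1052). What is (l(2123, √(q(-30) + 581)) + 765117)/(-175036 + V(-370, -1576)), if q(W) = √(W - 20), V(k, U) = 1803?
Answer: -765117/173233 - 25476/(173233*(1052 + √(581 + 5*I*√2))) ≈ -4.4168 + 1.8627e-8*I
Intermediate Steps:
q(W) = √(-20 + W)
l(B, j) = 12*B/(1052 + j) (l(B, j) = 6*((B + B)/(j + 1052)) = 6*((2*B)/(1052 + j)) = 6*(2*B/(1052 + j)) = 12*B/(1052 + j))
(l(2123, √(q(-30) + 581)) + 765117)/(-175036 + V(-370, -1576)) = (12*2123/(1052 + √(√(-20 - 30) + 581)) + 765117)/(-175036 + 1803) = (12*2123/(1052 + √(√(-50) + 581)) + 765117)/(-173233) = (12*2123/(1052 + √(5*I*√2 + 581)) + 765117)*(-1/173233) = (12*2123/(1052 + √(581 + 5*I*√2)) + 765117)*(-1/173233) = (25476/(1052 + √(581 + 5*I*√2)) + 765117)*(-1/173233) = (765117 + 25476/(1052 + √(581 + 5*I*√2)))*(-1/173233) = -765117/173233 - 25476/(173233*(1052 + √(581 + 5*I*√2)))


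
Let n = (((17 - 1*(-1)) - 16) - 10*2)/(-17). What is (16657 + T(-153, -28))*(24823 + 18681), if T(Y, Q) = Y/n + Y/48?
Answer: 718221131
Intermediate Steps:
n = 18/17 (n = (((17 + 1) - 16) - 20)*(-1/17) = ((18 - 16) - 20)*(-1/17) = (2 - 20)*(-1/17) = -18*(-1/17) = 18/17 ≈ 1.0588)
T(Y, Q) = 139*Y/144 (T(Y, Q) = Y/(18/17) + Y/48 = Y*(17/18) + Y*(1/48) = 17*Y/18 + Y/48 = 139*Y/144)
(16657 + T(-153, -28))*(24823 + 18681) = (16657 + (139/144)*(-153))*(24823 + 18681) = (16657 - 2363/16)*43504 = (264149/16)*43504 = 718221131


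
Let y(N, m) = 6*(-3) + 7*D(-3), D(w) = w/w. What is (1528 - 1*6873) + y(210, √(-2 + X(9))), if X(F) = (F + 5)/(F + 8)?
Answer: -5356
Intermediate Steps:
X(F) = (5 + F)/(8 + F)
D(w) = 1
y(N, m) = -11 (y(N, m) = 6*(-3) + 7*1 = -18 + 7 = -11)
(1528 - 1*6873) + y(210, √(-2 + X(9))) = (1528 - 1*6873) - 11 = (1528 - 6873) - 11 = -5345 - 11 = -5356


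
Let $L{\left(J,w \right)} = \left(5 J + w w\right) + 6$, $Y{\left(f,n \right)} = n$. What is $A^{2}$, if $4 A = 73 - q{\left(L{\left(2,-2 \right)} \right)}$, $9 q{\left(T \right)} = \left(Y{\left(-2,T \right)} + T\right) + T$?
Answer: $\frac{39601}{144} \approx 275.01$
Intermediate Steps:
$L{\left(J,w \right)} = 6 + w^{2} + 5 J$ ($L{\left(J,w \right)} = \left(5 J + w^{2}\right) + 6 = \left(w^{2} + 5 J\right) + 6 = 6 + w^{2} + 5 J$)
$q{\left(T \right)} = \frac{T}{3}$ ($q{\left(T \right)} = \frac{\left(T + T\right) + T}{9} = \frac{2 T + T}{9} = \frac{3 T}{9} = \frac{T}{3}$)
$A = \frac{199}{12}$ ($A = \frac{73 - \frac{6 + \left(-2\right)^{2} + 5 \cdot 2}{3}}{4} = \frac{73 - \frac{6 + 4 + 10}{3}}{4} = \frac{73 - \frac{1}{3} \cdot 20}{4} = \frac{73 - \frac{20}{3}}{4} = \frac{1}{4} \cdot \frac{199}{3} = \frac{199}{12} \approx 16.583$)
$A^{2} = \left(\frac{199}{12}\right)^{2} = \frac{39601}{144}$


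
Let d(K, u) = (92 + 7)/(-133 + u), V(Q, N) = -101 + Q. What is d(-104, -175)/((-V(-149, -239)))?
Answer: -9/7000 ≈ -0.0012857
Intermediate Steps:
d(K, u) = 99/(-133 + u)
d(-104, -175)/((-V(-149, -239))) = (99/(-133 - 175))/((-(-101 - 149))) = (99/(-308))/((-1*(-250))) = (99*(-1/308))/250 = -9/28*1/250 = -9/7000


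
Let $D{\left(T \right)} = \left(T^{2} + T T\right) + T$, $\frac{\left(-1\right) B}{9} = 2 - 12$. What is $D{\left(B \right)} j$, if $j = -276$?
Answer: $-4496040$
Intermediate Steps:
$B = 90$ ($B = - 9 \left(2 - 12\right) = \left(-9\right) \left(-10\right) = 90$)
$D{\left(T \right)} = T + 2 T^{2}$ ($D{\left(T \right)} = \left(T^{2} + T^{2}\right) + T = 2 T^{2} + T = T + 2 T^{2}$)
$D{\left(B \right)} j = 90 \left(1 + 2 \cdot 90\right) \left(-276\right) = 90 \left(1 + 180\right) \left(-276\right) = 90 \cdot 181 \left(-276\right) = 16290 \left(-276\right) = -4496040$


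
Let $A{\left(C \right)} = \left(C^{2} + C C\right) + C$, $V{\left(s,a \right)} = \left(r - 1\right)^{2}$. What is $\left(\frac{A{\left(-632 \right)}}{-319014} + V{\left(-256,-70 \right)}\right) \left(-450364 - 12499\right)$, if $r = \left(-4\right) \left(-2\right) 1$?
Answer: $- \frac{1144310737435}{53169} \approx -2.1522 \cdot 10^{7}$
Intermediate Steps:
$r = 8$ ($r = 8 \cdot 1 = 8$)
$V{\left(s,a \right)} = 49$ ($V{\left(s,a \right)} = \left(8 - 1\right)^{2} = 7^{2} = 49$)
$A{\left(C \right)} = C + 2 C^{2}$ ($A{\left(C \right)} = \left(C^{2} + C^{2}\right) + C = 2 C^{2} + C = C + 2 C^{2}$)
$\left(\frac{A{\left(-632 \right)}}{-319014} + V{\left(-256,-70 \right)}\right) \left(-450364 - 12499\right) = \left(\frac{\left(-632\right) \left(1 + 2 \left(-632\right)\right)}{-319014} + 49\right) \left(-450364 - 12499\right) = \left(- 632 \left(1 - 1264\right) \left(- \frac{1}{319014}\right) + 49\right) \left(-462863\right) = \left(\left(-632\right) \left(-1263\right) \left(- \frac{1}{319014}\right) + 49\right) \left(-462863\right) = \left(798216 \left(- \frac{1}{319014}\right) + 49\right) \left(-462863\right) = \left(- \frac{133036}{53169} + 49\right) \left(-462863\right) = \frac{2472245}{53169} \left(-462863\right) = - \frac{1144310737435}{53169}$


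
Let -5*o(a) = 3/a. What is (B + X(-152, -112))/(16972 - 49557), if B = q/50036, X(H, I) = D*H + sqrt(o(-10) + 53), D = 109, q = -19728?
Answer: 207254044/407605765 - sqrt(5306)/325850 ≈ 0.50824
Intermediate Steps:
o(a) = -3/(5*a)
X(H, I) = 109*H + sqrt(5306)/10 (X(H, I) = 109*H + sqrt(-3/5/(-10) + 53) = 109*H + sqrt(-3/5*(-1/10) + 53) = 109*H + sqrt(3/50 + 53) = 109*H + sqrt(2653/50) = 109*H + sqrt(5306)/10)
B = -4932/12509 (B = -19728/50036 = -19728*1/50036 = -4932/12509 ≈ -0.39428)
(B + X(-152, -112))/(16972 - 49557) = (-4932/12509 + (109*(-152) + sqrt(5306)/10))/(16972 - 49557) = (-4932/12509 + (-16568 + sqrt(5306)/10))/(-32585) = (-207254044/12509 + sqrt(5306)/10)*(-1/32585) = 207254044/407605765 - sqrt(5306)/325850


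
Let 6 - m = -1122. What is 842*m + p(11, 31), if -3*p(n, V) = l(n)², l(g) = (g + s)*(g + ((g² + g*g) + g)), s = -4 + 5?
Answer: -2395632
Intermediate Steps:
m = 1128 (m = 6 - 1*(-1122) = 6 + 1122 = 1128)
s = 1
l(g) = (1 + g)*(2*g + 2*g²) (l(g) = (g + 1)*(g + ((g² + g*g) + g)) = (1 + g)*(g + ((g² + g²) + g)) = (1 + g)*(g + (2*g² + g)) = (1 + g)*(g + (g + 2*g²)) = (1 + g)*(2*g + 2*g²))
p(n, V) = -4*n²*(1 + n² + 2*n)²/3
842*m + p(11, 31) = 842*1128 - 4/3*11²*(1 + 11² + 2*11)² = 949776 - 4/3*121*(1 + 121 + 22)² = 949776 - 4/3*121*144² = 949776 - 4/3*121*20736 = 949776 - 3345408 = -2395632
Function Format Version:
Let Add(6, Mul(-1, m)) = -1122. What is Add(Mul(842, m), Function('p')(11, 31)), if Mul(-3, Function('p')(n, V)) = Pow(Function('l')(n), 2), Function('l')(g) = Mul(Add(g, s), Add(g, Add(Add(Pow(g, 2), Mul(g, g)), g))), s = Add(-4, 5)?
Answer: -2395632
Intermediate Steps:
m = 1128 (m = Add(6, Mul(-1, -1122)) = Add(6, 1122) = 1128)
s = 1
Function('l')(g) = Mul(Add(1, g), Add(Mul(2, g), Mul(2, Pow(g, 2)))) (Function('l')(g) = Mul(Add(g, 1), Add(g, Add(Add(Pow(g, 2), Mul(g, g)), g))) = Mul(Add(1, g), Add(g, Add(Add(Pow(g, 2), Pow(g, 2)), g))) = Mul(Add(1, g), Add(g, Add(Mul(2, Pow(g, 2)), g))) = Mul(Add(1, g), Add(g, Add(g, Mul(2, Pow(g, 2))))) = Mul(Add(1, g), Add(Mul(2, g), Mul(2, Pow(g, 2)))))
Function('p')(n, V) = Mul(Rational(-4, 3), Pow(n, 2), Pow(Add(1, Pow(n, 2), Mul(2, n)), 2)) (Function('p')(n, V) = Mul(Rational(-1, 3), Pow(Mul(2, n, Add(1, Pow(n, 2), Mul(2, n))), 2)) = Mul(Rational(-1, 3), Mul(4, Pow(n, 2), Pow(Add(1, Pow(n, 2), Mul(2, n)), 2))) = Mul(Rational(-4, 3), Pow(n, 2), Pow(Add(1, Pow(n, 2), Mul(2, n)), 2)))
Add(Mul(842, m), Function('p')(11, 31)) = Add(Mul(842, 1128), Mul(Rational(-4, 3), Pow(11, 2), Pow(Add(1, Pow(11, 2), Mul(2, 11)), 2))) = Add(949776, Mul(Rational(-4, 3), 121, Pow(Add(1, 121, 22), 2))) = Add(949776, Mul(Rational(-4, 3), 121, Pow(144, 2))) = Add(949776, Mul(Rational(-4, 3), 121, 20736)) = Add(949776, -3345408) = -2395632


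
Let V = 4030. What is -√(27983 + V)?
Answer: -3*√3557 ≈ -178.92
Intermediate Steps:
-√(27983 + V) = -√(27983 + 4030) = -√32013 = -3*√3557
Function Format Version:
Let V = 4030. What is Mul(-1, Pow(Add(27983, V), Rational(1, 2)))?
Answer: Mul(-3, Pow(3557, Rational(1, 2))) ≈ -178.92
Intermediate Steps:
Mul(-1, Pow(Add(27983, V), Rational(1, 2))) = Mul(-1, Pow(Add(27983, 4030), Rational(1, 2))) = Mul(-1, Pow(32013, Rational(1, 2))) = Mul(-1, Mul(3, Pow(3557, Rational(1, 2)))) = Mul(-3, Pow(3557, Rational(1, 2)))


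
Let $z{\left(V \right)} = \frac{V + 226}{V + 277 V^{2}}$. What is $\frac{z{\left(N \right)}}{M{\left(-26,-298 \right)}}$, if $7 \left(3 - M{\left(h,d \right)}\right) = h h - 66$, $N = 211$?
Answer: $- \frac{161}{382308368} \approx -4.2113 \cdot 10^{-7}$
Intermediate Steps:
$M{\left(h,d \right)} = \frac{87}{7} - \frac{h^{2}}{7}$ ($M{\left(h,d \right)} = 3 - \frac{h h - 66}{7} = 3 - \frac{h^{2} - 66}{7} = 3 - \frac{-66 + h^{2}}{7} = 3 - \left(- \frac{66}{7} + \frac{h^{2}}{7}\right) = \frac{87}{7} - \frac{h^{2}}{7}$)
$z{\left(V \right)} = \frac{226 + V}{V + 277 V^{2}}$
$\frac{z{\left(N \right)}}{M{\left(-26,-298 \right)}} = \frac{\frac{1}{211} \frac{1}{1 + 277 \cdot 211} \left(226 + 211\right)}{\frac{87}{7} - \frac{\left(-26\right)^{2}}{7}} = \frac{\frac{1}{211} \frac{1}{1 + 58447} \cdot 437}{\frac{87}{7} - \frac{676}{7}} = \frac{\frac{1}{211} \cdot \frac{1}{58448} \cdot 437}{\frac{87}{7} - \frac{676}{7}} = \frac{\frac{1}{211} \cdot \frac{1}{58448} \cdot 437}{- \frac{589}{7}} = \frac{437}{12332528} \left(- \frac{7}{589}\right) = - \frac{161}{382308368}$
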